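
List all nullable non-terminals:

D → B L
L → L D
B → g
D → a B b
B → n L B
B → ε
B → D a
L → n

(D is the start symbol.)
{ 'B' }

ε-productions: B → ε
So B is immediately nullable.
No further non-terminal can be added: every production for the remaining non-terminals contains a terminal or a non-nullable non-terminal.
Nullable = { 'B' }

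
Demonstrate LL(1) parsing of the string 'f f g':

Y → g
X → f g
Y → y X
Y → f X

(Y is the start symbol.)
Stack is shown with the top on the left.

Stack  Input    Action
----------------------
Y $    f f g $  output Y → f X
f X $  f f g $  match 'f'
X $    f g $    output X → f g
f g $  f g $    match 'f'
g $    g $      match 'g'
$      $        accept

The string is accepted.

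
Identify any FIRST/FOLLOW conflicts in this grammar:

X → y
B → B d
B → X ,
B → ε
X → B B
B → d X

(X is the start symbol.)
Yes. X → y with FOLLOW(X) on { 'y' }; B → B d with FOLLOW(B) on { ',', 'd', 'y' }; B → X ',' with FOLLOW(B) on { ',', 'd', 'y' }; B → d X with FOLLOW(B) on { 'd' }

Nullable non-terminals: B, X.
FIRST sets used below: FIRST(B) = { ',', 'd', 'y', ε }, FIRST(X) = { ',', 'd', 'y', ε }

B: nullable alternative(s) B → ε; FOLLOW(B) = { $, ',', 'd', 'y' }
  B → B d: FIRST \ {ε} = { ',', 'd', 'y' } — overlaps FOLLOW(B) on { ',', 'd', 'y' }: CONFLICT
  B → X ,: FIRST \ {ε} = { ',', 'd', 'y' } — overlaps FOLLOW(B) on { ',', 'd', 'y' }: CONFLICT
  B → ε: FIRST \ {ε} = { } — this is the only nullable alternative, skip
  B → d X: FIRST \ {ε} = { 'd' } — overlaps FOLLOW(B) on { 'd' }: CONFLICT

X: nullable alternative(s) X → B B; FOLLOW(X) = { $, ',', 'd', 'y' }
  X → y: FIRST \ {ε} = { 'y' } — overlaps FOLLOW(X) on { 'y' }: CONFLICT
  X → B B: FIRST \ {ε} = { ',', 'd', 'y' } — this is the only nullable alternative, skip

So the grammar has 4 FIRST/FOLLOW conflicts (marked CONFLICT above).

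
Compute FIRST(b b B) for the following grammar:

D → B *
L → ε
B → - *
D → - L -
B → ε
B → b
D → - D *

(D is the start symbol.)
To compute FIRST(b b B), process the symbols left to right:
Symbol b is a terminal. Add 'b' and stop.
FIRST(b b B) = { 'b' }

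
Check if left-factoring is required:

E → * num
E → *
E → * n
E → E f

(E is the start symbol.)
Left-factoring is needed when two productions for the same non-terminal
share a common prefix on the right-hand side.

Productions for E:
  E → * num
  E → *
  E → * n
  E → E f

Found common prefix '*' in productions for E

Answer: Yes, E has productions with common prefix '*'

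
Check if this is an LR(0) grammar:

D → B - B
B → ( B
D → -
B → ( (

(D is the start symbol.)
No. Shift-reduce conflict between [B → ( ( .] and [B → . ( (]

A grammar is LR(0) if no state in the canonical LR(0) collection has:
  - both a shift item (dot before a terminal) and a complete item (shift-reduce conflict), or
  - two or more complete items (reduce-reduce conflict; the accept item [D' → D .] counts as a complete item here).

Augment with D' → D and build the canonical LR(0) collection (I0 = CLOSURE({[D' → . D]}), then GOTO on every symbol after a dot until no new states appear). It has 9 states:
  I0: { [B → . ( (], [B → . ( B], [D → . -], [D → . B - B], [D' → . D] }  — shift
  I1: { [B → ( . (], [B → ( . B], [B → . ( (], [B → . ( B] }  — shift
  I2: { [D → - .] }  — reduce
  I3: { [D → B . - B] }  — shift
  I4: { [D' → D .] }  — accept
  I5: { [B → . ( (], [B → . ( B], [D → B - . B] }  — shift
  I6: { [D → B - B .] }  — reduce
  I7: { [B → ( ( .], [B → ( . (], [B → ( . B], [B → . ( (], [B → . ( B] }  — shift, reduce
  I8: { [B → ( B .] }  — reduce

Conflict in state I7:
  Shift-reduce conflict between [B → ( ( .] and [B → . ( (]
So the grammar is NOT LR(0).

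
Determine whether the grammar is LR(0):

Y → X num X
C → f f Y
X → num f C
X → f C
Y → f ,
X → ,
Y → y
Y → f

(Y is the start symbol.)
Augment with Y' → Y and build the canonical LR(0) collection (I0 = CLOSURE({[Y' → . Y]}), then GOTO on every symbol after a dot until no new states appear). It has 17 states:
  I0: { [X → . ,], [X → . f C], [X → . num f C], [Y → . X num X], [Y → . f ,], [Y → . f], [Y → . y], [Y' → . Y] }  — shift
  I1: { [X → , .] }  — reduce
  I2: { [Y → X . num X] }  — shift
  I3: { [Y' → Y .] }  — accept
  I4: { [C → . f f Y], [X → f . C], [Y → f . ,], [Y → f .] }  — shift, reduce
  I5: { [X → num . f C] }  — shift
  I6: { [Y → y .] }  — reduce
  I7: { [C → . f f Y], [X → num f . C] }  — shift
  I8: { [X → num f C .] }  — reduce
  I9: { [C → f . f Y] }  — shift
  I10: { [C → f f . Y], [X → . ,], [X → . f C], [X → . num f C], [Y → . X num X], [Y → . f ,], [Y → . f], [Y → . y] }  — shift
  I11: { [C → f f Y .] }  — reduce
  I12: { [Y → f , .] }  — reduce
  I13: { [X → f C .] }  — reduce
  I14: { [X → . ,], [X → . f C], [X → . num f C], [Y → X num . X] }  — shift
  I15: { [Y → X num X .] }  — reduce
  I16: { [C → . f f Y], [X → f . C] }  — shift

Conflict in state I4:
  Shift-reduce conflict between [Y → f .] and [C → . f f Y]
So the grammar is NOT LR(0).

Answer: No. Shift-reduce conflict between [Y → f .] and [C → . f f Y]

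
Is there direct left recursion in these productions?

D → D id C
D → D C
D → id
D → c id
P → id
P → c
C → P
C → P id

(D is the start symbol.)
Direct left recursion occurs when N → N α for some non-terminal N (the right-hand side begins with the left-hand side itself).

D → D id C: LEFT RECURSIVE (starts with D)
D → D C: LEFT RECURSIVE (starts with D)
D → id: starts with id
D → c id: starts with c
P → id: starts with id
P → c: starts with c
C → P: starts with P
C → P id: starts with P

The grammar has direct left recursion on: D.

Answer: Yes, D is left-recursive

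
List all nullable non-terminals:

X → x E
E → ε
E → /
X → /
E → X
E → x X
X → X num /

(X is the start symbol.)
{ 'E' }

A non-terminal is nullable if it can derive ε (the empty string): either it has an ε-production, or it has a production whose right-hand side consists entirely of nullable non-terminals.

ε-productions: E → ε
So E is immediately nullable.
No further non-terminal can be added: every production for the remaining non-terminals contains a terminal or a non-nullable non-terminal.
Nullable = { 'E' }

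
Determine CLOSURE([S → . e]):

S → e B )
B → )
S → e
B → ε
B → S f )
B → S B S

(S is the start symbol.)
{ [S → . e] }

To compute CLOSURE, for each item [A → α.Bβ] where B is a non-terminal, add [B → .γ] for all productions B → γ; repeat for the newly added items until nothing changes.

Start with: [S → . e]
The dot precedes the terminal e, so nothing is added.

CLOSURE = { [S → . e] }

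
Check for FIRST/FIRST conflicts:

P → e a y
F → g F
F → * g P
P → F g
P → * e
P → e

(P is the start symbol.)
Yes. P → e a y / P → e on { 'e' }; P → F g / P → '*' e on { '*' }

A FIRST/FIRST conflict occurs when two productions N → α and N → β for the same non-terminal have FIRST(α) ∩ FIRST(β) ≠ ∅ (with ε ∈ FIRST of a nullable right-hand side, so two nullable alternatives also conflict).

FIRST sets of the non-terminals at (or reachable through a nullable prefix from) the front of some alternative:
  FIRST(F) = { '*', 'g' }

Productions for P:
  P → e a y: FIRST = { 'e' }
  P → F g: FIRST = { '*', 'g' }
  P → * e: FIRST = { '*' }
  P → e: FIRST = { 'e' }
Productions for F:
  F → g F: FIRST = { 'g' }
  F → * g P: FIRST = { '*' }

Conflict for P: P → e a y and P → e
  Overlap: { 'e' }
Conflict for P: P → F g and P → * e
  Overlap: { '*' }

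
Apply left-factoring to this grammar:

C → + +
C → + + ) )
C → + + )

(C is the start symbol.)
C → + + C'
C' → ε
C' → ) C''
C'' → )
C'' → ε

Left-factoring transforms A → αβ₁ | αβ₂ into A → αA' and A' → β₁ | β₂
(α is the longest common prefix among the alternatives). Repeat until
no nonterminal has two alternatives with a common prefix.

Round 1: C has alternatives sharing prefix '+ +'. Introduce C': C → + + C'
  Add: C' → ε
  Add: C' → ) )
  Add: C' → )

Round 2: C' has alternatives sharing prefix ')'. Introduce C'': C' → ) C''
  Add: C'' → )
  Add: C'' → ε

No remaining common prefixes — done.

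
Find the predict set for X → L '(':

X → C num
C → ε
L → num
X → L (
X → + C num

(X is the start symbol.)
{ 'num' }

PREDICT(X → L '(') = (FIRST(RHS) \ {ε}) ∪ (FOLLOW(X) if ε ∈ FIRST(RHS), i.e. RHS ⇒* ε)
FIRST(L) = { 'num' }
FIRST(L '(') = { 'num' }
ε ∉ FIRST(L '('), so FOLLOW(X) is not added.
PREDICT(X → L '(') = { 'num' }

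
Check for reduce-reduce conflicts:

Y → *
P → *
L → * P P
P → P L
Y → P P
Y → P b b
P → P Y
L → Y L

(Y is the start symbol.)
Augment with Y' → Y and build the canonical LR(0) collection (I0 = CLOSURE({[Y' → . Y]}), then GOTO on every symbol after a dot until no new states appear). It has 15 states:
  I0: { [P → . *], [P → . P L], [P → . P Y], [Y → . *], [Y → . P P], [Y → . P b b], [Y' → . Y] }  — shift
  I1: { [P → * .], [Y → * .] }  — 2 reduces
  I2: { [L → . * P P], [L → . Y L], [P → . *], [P → . P L], [P → . P Y], [P → P . L], [P → P . Y], [Y → . *], [Y → . P P], [Y → . P b b], [Y → P . P], [Y → P . b b] }  — shift
  I3: { [Y' → Y .] }  — accept
  I4: { [L → * . P P], [P → * .], [P → . *], [P → . P L], [P → . P Y], [Y → * .] }  — shift, 2 reduces
  I5: { [P → P L .] }  — reduce
  I6: { [L → . * P P], [L → . Y L], [P → . *], [P → . P L], [P → . P Y], [P → P . L], [P → P . Y], [Y → . *], [Y → . P P], [Y → . P b b], [Y → P . P], [Y → P . b b], [Y → P P .] }  — shift, reduce
  I7: { [L → . * P P], [L → . Y L], [L → Y . L], [P → . *], [P → . P L], [P → . P Y], [P → P Y .], [Y → . *], [Y → . P P], [Y → . P b b] }  — shift, reduce
  I8: { [Y → P b . b] }  — shift
  I9: { [Y → P b b .] }  — reduce
  I10: { [L → Y L .] }  — reduce
  I11: { [L → . * P P], [L → . Y L], [L → Y . L], [P → . *], [P → . P L], [P → . P Y], [Y → . *], [Y → . P P], [Y → . P b b] }  — shift
  I12: { [P → * .] }  — reduce
  I13: { [L → * P . P], [L → . * P P], [L → . Y L], [P → . *], [P → . P L], [P → . P Y], [P → P . L], [P → P . Y], [Y → . *], [Y → . P P], [Y → . P b b] }  — shift
  I14: { [L → * P P .], [L → . * P P], [L → . Y L], [P → . *], [P → . P L], [P → . P Y], [P → P . L], [P → P . Y], [Y → . *], [Y → . P P], [Y → . P b b], [Y → P . P], [Y → P . b b] }  — shift, reduce

I1 contains complete items [P → * .], [Y → * .] — reduce-reduce conflict.
I4 contains complete items [P → * .], [Y → * .] — reduce-reduce conflict.

Answer: Yes — I1: [P → * .] vs [Y → * .]; I4: [P → * .] vs [Y → * .]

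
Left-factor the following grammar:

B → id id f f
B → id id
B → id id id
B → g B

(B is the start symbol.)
B → id id B'
B' → f f
B' → ε
B' → id
B → g B

Left-factoring transforms A → αβ₁ | αβ₂ into A → αA' and A' → β₁ | β₂
(α is the longest common prefix among the alternatives). Repeat until
no nonterminal has two alternatives with a common prefix.

Round 1: B has alternatives sharing prefix 'id id'. Introduce B': B → id id B'
  Add: B' → f f
  Add: B' → ε
  Add: B' → id

No remaining common prefixes — done.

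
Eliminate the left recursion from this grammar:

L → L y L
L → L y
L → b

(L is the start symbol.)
L is directly left-recursive. The standard transformation for
  A → A α₁ | ... | A α_m | β₁ | ... | β_n
is
  A  → β₁ A' | ... | β_n A'
  A' → α₁ A' | ... | α_m A' | ε

L → b becomes L → b L'
L → L y L becomes L' → y L L'
L → L y becomes L' → y L'
Add L' → ε

Resulting grammar:
L → b L'
L' → y L L'
L' → y L'
L' → ε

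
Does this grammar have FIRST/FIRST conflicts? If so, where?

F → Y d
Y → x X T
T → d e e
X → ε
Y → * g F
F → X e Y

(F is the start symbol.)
No FIRST/FIRST conflicts.

A FIRST/FIRST conflict occurs when two productions N → α and N → β for the same non-terminal have FIRST(α) ∩ FIRST(β) ≠ ∅ (with ε ∈ FIRST of a nullable right-hand side, so two nullable alternatives also conflict).

FIRST sets of the non-terminals at (or reachable through a nullable prefix from) the front of some alternative:
  FIRST(Y) = { '*', 'x' }
  FIRST(X) = { ε }

Productions for F:
  F → Y d: FIRST = { '*', 'x' }
  F → X e Y: FIRST = { 'e' }
Productions for Y:
  Y → x X T: FIRST = { 'x' }
  Y → * g F: FIRST = { '*' }
T, X have only one production, so no FIRST/FIRST conflict is possible there.

All alternatives of each non-terminal have pairwise disjoint FIRST sets.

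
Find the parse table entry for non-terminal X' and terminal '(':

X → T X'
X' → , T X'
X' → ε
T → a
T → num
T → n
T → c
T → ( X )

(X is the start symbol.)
Empty (error entry)

To find M[X', '('], we find productions for X' where '(' is in the predict set (PREDICT(N → α) = (FIRST(α) \ {ε}) ∪ (FOLLOW(N) if α ⇒* ε)).

Relevant sets:
  FOLLOW(X') = { $, ')' }

X' → , T X': PREDICT = { ',' }
X' → ε: PREDICT = { $, ')' }

M[X', '('] is empty (no production applies)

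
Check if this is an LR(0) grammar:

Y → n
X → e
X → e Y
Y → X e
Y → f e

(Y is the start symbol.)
No. Shift-reduce conflict between [X → e .] and [X → . e]

A grammar is LR(0) if no state in the canonical LR(0) collection has:
  - both a shift item (dot before a terminal) and a complete item (shift-reduce conflict), or
  - two or more complete items (reduce-reduce conflict; the accept item [Y' → Y .] counts as a complete item here).

Augment with Y' → Y and build the canonical LR(0) collection (I0 = CLOSURE({[Y' → . Y]}), then GOTO on every symbol after a dot until no new states appear). It has 9 states:
  I0: { [X → . e Y], [X → . e], [Y → . X e], [Y → . f e], [Y → . n], [Y' → . Y] }  — shift
  I1: { [Y → X . e] }  — shift
  I2: { [Y' → Y .] }  — accept
  I3: { [X → . e Y], [X → . e], [X → e . Y], [X → e .], [Y → . X e], [Y → . f e], [Y → . n] }  — shift, reduce
  I4: { [Y → f . e] }  — shift
  I5: { [Y → n .] }  — reduce
  I6: { [Y → f e .] }  — reduce
  I7: { [X → e Y .] }  — reduce
  I8: { [Y → X e .] }  — reduce

Conflict in state I3:
  Shift-reduce conflict between [X → e .] and [X → . e]
So the grammar is NOT LR(0).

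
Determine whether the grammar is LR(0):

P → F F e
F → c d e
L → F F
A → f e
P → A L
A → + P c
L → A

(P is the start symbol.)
A grammar is LR(0) if no state in the canonical LR(0) collection has:
  - both a shift item (dot before a terminal) and a complete item (shift-reduce conflict), or
  - two or more complete items (reduce-reduce conflict; the accept item [P' → P .] counts as a complete item here).

Augment with P' → P and build the canonical LR(0) collection (I0 = CLOSURE({[P' → . P]}), then GOTO on every symbol after a dot until no new states appear). It has 18 states:
  I0: { [A → . + P c], [A → . f e], [F → . c d e], [P → . A L], [P → . F F e], [P' → . P] }  — shift
  I1: { [A → + . P c], [A → . + P c], [A → . f e], [F → . c d e], [P → . A L], [P → . F F e] }  — shift
  I2: { [A → . + P c], [A → . f e], [F → . c d e], [L → . A], [L → . F F], [P → A . L] }  — shift
  I3: { [F → . c d e], [P → F . F e] }  — shift
  I4: { [P' → P .] }  — accept
  I5: { [F → c . d e] }  — shift
  I6: { [A → f . e] }  — shift
  I7: { [A → f e .] }  — reduce
  I8: { [F → c d . e] }  — shift
  I9: { [F → c d e .] }  — reduce
  I10: { [P → F F . e] }  — shift
  I11: { [P → F F e .] }  — reduce
  I12: { [L → A .] }  — reduce
  I13: { [F → . c d e], [L → F . F] }  — shift
  I14: { [P → A L .] }  — reduce
  I15: { [L → F F .] }  — reduce
  I16: { [A → + P . c] }  — shift
  I17: { [A → + P c .] }  — reduce

Every state is either a pure shift/goto state or contains exactly one complete item and nothing to shift — no conflicts. The grammar is LR(0).

Answer: Yes, the grammar is LR(0)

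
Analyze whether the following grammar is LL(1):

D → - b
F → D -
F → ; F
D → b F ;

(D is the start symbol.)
Yes, the grammar is LL(1).

A grammar is LL(1) if for each non-terminal N with multiple productions, the predict sets of those productions are pairwise disjoint, where PREDICT(N → α) = (FIRST(α) \ {ε}) ∪ (FOLLOW(N) if α ⇒* ε).

Relevant sets:
  FIRST(D) = { '-', 'b' }

For D:
  PREDICT(D → '-' b) = { '-' }
  PREDICT(D → b F ';') = { 'b' }
For F:
  PREDICT(F → D '-') = { '-', 'b' }
  PREDICT(F → ';' F) = { ';' }

All predict sets are disjoint. The grammar IS LL(1).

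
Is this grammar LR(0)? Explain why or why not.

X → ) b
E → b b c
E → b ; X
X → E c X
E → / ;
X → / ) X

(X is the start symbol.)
Yes, the grammar is LR(0)

A grammar is LR(0) if no state in the canonical LR(0) collection has:
  - both a shift item (dot before a terminal) and a complete item (shift-reduce conflict), or
  - two or more complete items (reduce-reduce conflict; the accept item [X' → X .] counts as a complete item here).

Augment with X' → X and build the canonical LR(0) collection (I0 = CLOSURE({[X' → . X]}), then GOTO on every symbol after a dot until no new states appear). It has 16 states:
  I0: { [E → . / ;], [E → . b ; X], [E → . b b c], [X → . ) b], [X → . / ) X], [X → . E c X], [X' → . X] }  — shift
  I1: { [X → ) . b] }  — shift
  I2: { [E → / . ;], [X → / . ) X] }  — shift
  I3: { [X → E . c X] }  — shift
  I4: { [X' → X .] }  — accept
  I5: { [E → b . ; X], [E → b . b c] }  — shift
  I6: { [E → . / ;], [E → . b ; X], [E → . b b c], [E → b ; . X], [X → . ) b], [X → . / ) X], [X → . E c X] }  — shift
  I7: { [E → b b . c] }  — shift
  I8: { [E → b b c .] }  — reduce
  I9: { [E → b ; X .] }  — reduce
  I10: { [E → . / ;], [E → . b ; X], [E → . b b c], [X → . ) b], [X → . / ) X], [X → . E c X], [X → E c . X] }  — shift
  I11: { [X → E c X .] }  — reduce
  I12: { [E → . / ;], [E → . b ; X], [E → . b b c], [X → . ) b], [X → . / ) X], [X → . E c X], [X → / ) . X] }  — shift
  I13: { [E → / ; .] }  — reduce
  I14: { [X → / ) X .] }  — reduce
  I15: { [X → ) b .] }  — reduce

Every state is either a pure shift/goto state or contains exactly one complete item and nothing to shift — no conflicts. The grammar is LR(0).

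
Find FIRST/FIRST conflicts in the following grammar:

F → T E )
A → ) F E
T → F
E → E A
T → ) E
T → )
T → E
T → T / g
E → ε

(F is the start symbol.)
FIRST sets of the non-terminals at (or reachable through a nullable prefix from) the front of some alternative:
  FIRST(F) = { ')', '/' }
  FIRST(E) = { ')', ε }
  FIRST(T) = { ')', '/', ε }
  FIRST(A) = { ')' }

Productions for T:
  T → F: FIRST = { ')', '/' }
  T → ) E: FIRST = { ')' }
  T → ): FIRST = { ')' }
  T → E: FIRST = { ')', ε }
  T → T / g: FIRST = { ')', '/' }
Productions for E:
  E → E A: FIRST = { ')' }
  E → ε: FIRST = { ε }
F, A have only one production, so no FIRST/FIRST conflict is possible there.

Conflict for T: T → F and T → ) E
  Overlap: { ')' }
Conflict for T: T → F and T → )
  Overlap: { ')' }
Conflict for T: T → F and T → E
  Overlap: { ')' }
Conflict for T: T → F and T → T / g
  Overlap: { ')', '/' }
Conflict for T: T → ) E and T → )
  Overlap: { ')' }
Conflict for T: T → ) E and T → E
  Overlap: { ')' }
Conflict for T: T → ) E and T → T / g
  Overlap: { ')' }
Conflict for T: T → ) and T → E
  Overlap: { ')' }
Conflict for T: T → ) and T → T / g
  Overlap: { ')' }
Conflict for T: T → E and T → T / g
  Overlap: { ')' }

Answer: Yes. T → F / T → ')' E on { ')' }; T → F / T → ')' on { ')' }; T → F / T → E on { ')' }; T → F / T → T '/' g on { ')', '/' }; T → ')' E / T → ')' on { ')' }; T → ')' E / T → E on { ')' }; T → ')' E / T → T '/' g on { ')' }; T → ')' / T → E on { ')' }; T → ')' / T → T '/' g on { ')' }; T → E / T → T '/' g on { ')' }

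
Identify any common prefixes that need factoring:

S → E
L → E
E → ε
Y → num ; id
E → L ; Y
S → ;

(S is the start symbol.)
Left-factoring is needed when two productions for the same non-terminal
share a common prefix on the right-hand side.

Productions for S:
  S → E
  S → ;
Productions for E:
  E → ε
  E → L ; Y

No common prefixes found.

Answer: No, left-factoring is not needed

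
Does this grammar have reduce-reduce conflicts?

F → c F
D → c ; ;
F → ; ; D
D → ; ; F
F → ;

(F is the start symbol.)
A reduce-reduce conflict occurs when an LR(0) state has two complete items [A → α .] and [B → β .] — both call for a reduction, and with no lookahead the parser cannot choose between them.

Augment with F' → F and build the canonical LR(0) collection (I0 = CLOSURE({[F' → . F]}), then GOTO on every symbol after a dot until no new states appear). It has 13 states:
  I0: { [F → . ; ; D], [F → . ;], [F → . c F], [F' → . F] }  — shift
  I1: { [F → ; . ; D], [F → ; .] }  — shift, reduce
  I2: { [F' → F .] }  — accept
  I3: { [F → . ; ; D], [F → . ;], [F → . c F], [F → c . F] }  — shift
  I4: { [F → c F .] }  — reduce
  I5: { [D → . ; ; F], [D → . c ; ;], [F → ; ; . D] }  — shift
  I6: { [D → ; . ; F] }  — shift
  I7: { [F → ; ; D .] }  — reduce
  I8: { [D → c . ; ;] }  — shift
  I9: { [D → c ; . ;] }  — shift
  I10: { [D → c ; ; .] }  — reduce
  I11: { [D → ; ; . F], [F → . ; ; D], [F → . ;], [F → . c F] }  — shift
  I12: { [D → ; ; F .] }  — reduce

No state contains more than one complete item.

Answer: No reduce-reduce conflicts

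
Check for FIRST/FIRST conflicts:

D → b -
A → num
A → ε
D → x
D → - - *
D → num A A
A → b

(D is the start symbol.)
No FIRST/FIRST conflicts.

Productions for D:
  D → b -: FIRST = { 'b' }
  D → x: FIRST = { 'x' }
  D → - - *: FIRST = { '-' }
  D → num A A: FIRST = { 'num' }
Productions for A:
  A → num: FIRST = { 'num' }
  A → ε: FIRST = { ε }
  A → b: FIRST = { 'b' }

All alternatives of each non-terminal have pairwise disjoint FIRST sets.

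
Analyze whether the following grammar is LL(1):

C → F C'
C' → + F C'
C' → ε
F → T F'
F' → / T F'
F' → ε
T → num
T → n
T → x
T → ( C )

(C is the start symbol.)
Yes, the grammar is LL(1).

A grammar is LL(1) if for each non-terminal N with multiple productions, the predict sets of those productions are pairwise disjoint, where PREDICT(N → α) = (FIRST(α) \ {ε}) ∪ (FOLLOW(N) if α ⇒* ε).

Relevant sets:
  FOLLOW(C') = { $, ')' }
  FOLLOW(F') = { $, ')', '+' }

For C':
  PREDICT(C' → '+' F C') = { '+' }
  PREDICT(C' → ε) = { $, ')' }
For F':
  PREDICT(F' → '/' T F') = { '/' }
  PREDICT(F' → ε) = { $, ')', '+' }
For T:
  PREDICT(T → num) = { 'num' }
  PREDICT(T → n) = { 'n' }
  PREDICT(T → x) = { 'x' }
  PREDICT(T → '(' C ')') = { '(' }
C, F have a single production, so nothing to check there.

All predict sets are disjoint. The grammar IS LL(1).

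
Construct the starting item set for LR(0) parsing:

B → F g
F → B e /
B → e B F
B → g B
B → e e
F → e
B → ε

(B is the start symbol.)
First, augment the grammar with B' → B
I₀ = CLOSURE({ [B' → . B] }):
  [B' → . B] has the dot before B: add [B → . F g], [B → . e B F], [B → . g B], [B → . e e], [B → .]
  [B → . F g] has the dot before F: add [F → . B e /], [F → . e]
No further items can be added.

I₀ = { [B → . F g], [B → . e B F], [B → . e e], [B → . g B], [B → .], [B' → . B], [F → . B e /], [F → . e] }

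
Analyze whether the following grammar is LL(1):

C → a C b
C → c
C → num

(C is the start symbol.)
Yes, the grammar is LL(1).

A grammar is LL(1) if for each non-terminal N with multiple productions, the predict sets of those productions are pairwise disjoint, where PREDICT(N → α) = (FIRST(α) \ {ε}) ∪ (FOLLOW(N) if α ⇒* ε).

For C:
  PREDICT(C → a C b) = { 'a' }
  PREDICT(C → c) = { 'c' }
  PREDICT(C → num) = { 'num' }

All predict sets are disjoint. The grammar IS LL(1).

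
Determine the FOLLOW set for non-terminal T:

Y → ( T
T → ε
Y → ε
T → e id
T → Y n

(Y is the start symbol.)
In Y → ( T: T is at the end, add FOLLOW(Y)

The FOLLOW sets referred to above (computed the same way, to a fixed point):
  FOLLOW(Y) = { $, 'n' }

Taking the union: FOLLOW(T) = { $, 'n' }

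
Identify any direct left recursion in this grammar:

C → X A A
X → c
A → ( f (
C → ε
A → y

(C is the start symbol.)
Direct left recursion occurs when N → N α for some non-terminal N (the right-hand side begins with the left-hand side itself).

C → X A A: starts with X
X → c: starts with c
A → ( f (: starts with '('
C → ε: starts with ε
A → y: starts with y

No direct left recursion found.

Answer: No direct left recursion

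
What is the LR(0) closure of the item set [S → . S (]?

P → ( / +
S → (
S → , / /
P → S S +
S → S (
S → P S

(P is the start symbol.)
Start with: [S → . S (]
  [S → . S (] has the dot before S: add [S → . (], [S → . , / /], [S → . P S]
  [S → . P S] has the dot before P: add [P → . ( / +], [P → . S S +]
No further items can be added.

CLOSURE = { [P → . ( / +], [P → . S S +], [S → . (], [S → . , / /], [S → . P S], [S → . S (] }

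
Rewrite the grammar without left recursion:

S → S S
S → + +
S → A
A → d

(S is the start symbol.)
S is directly left-recursive. The standard transformation for
  A → A α₁ | ... | A α_m | β₁ | ... | β_n
is
  A  → β₁ A' | ... | β_n A'
  A' → α₁ A' | ... | α_m A' | ε

S → + + becomes S → + + S'
S → A becomes S → A S'
S → S S becomes S' → S S'
Add S' → ε

Productions for other non-terminals are unchanged:
  A → d

Resulting grammar:
S → + + S'
S → A S'
S' → S S'
S' → ε
A → d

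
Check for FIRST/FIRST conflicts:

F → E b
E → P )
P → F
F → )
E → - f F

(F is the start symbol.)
Yes. F → E b / F → ')' on { ')' }; E → P ')' / E → '-' f F on { '-' }

A FIRST/FIRST conflict occurs when two productions N → α and N → β for the same non-terminal have FIRST(α) ∩ FIRST(β) ≠ ∅ (with ε ∈ FIRST of a nullable right-hand side, so two nullable alternatives also conflict).

FIRST sets of the non-terminals at (or reachable through a nullable prefix from) the front of some alternative:
  FIRST(E) = { ')', '-' }
  FIRST(P) = { ')', '-' }

Productions for F:
  F → E b: FIRST = { ')', '-' }
  F → ): FIRST = { ')' }
Productions for E:
  E → P ): FIRST = { ')', '-' }
  E → - f F: FIRST = { '-' }
P has only one production, so no FIRST/FIRST conflict is possible there.

Conflict for F: F → E b and F → )
  Overlap: { ')' }
Conflict for E: E → P ) and E → - f F
  Overlap: { '-' }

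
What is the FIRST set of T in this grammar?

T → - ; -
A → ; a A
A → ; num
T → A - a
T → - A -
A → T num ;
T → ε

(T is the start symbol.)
FIRST sets of the other non-terminals involved (by the same procedure, iterated to a fixed point):
  FIRST(A) = { '-', ';', 'num' }

From T → - ; -:
  - '-' is a terminal: add '-' and stop
From T → A - a:
  - A is a non-terminal: add FIRST(A) \ {ε} = { '-', ';', 'num' }
    A is not nullable, so stop
From T → - A -:
  - '-' is a terminal: add '-' and stop
From T → ε:
  - ε-production, so ε ∈ FIRST(T)

Collecting: FIRST(T) = { '-', ';', 'num', ε }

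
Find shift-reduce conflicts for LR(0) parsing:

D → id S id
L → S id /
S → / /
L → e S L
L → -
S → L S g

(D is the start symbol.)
A shift-reduce conflict occurs when an LR(0) state has both:
  - a complete (reduce) item [A → α .] (dot at the end), and
  - a shift item [B → β . c γ] (dot before a terminal).

Augment with D' → D and build the canonical LR(0) collection (I0 = CLOSURE({[D' → . D]}), then GOTO on every symbol after a dot until no new states appear). It has 17 states:
  I0: { [D → . id S id], [D' → . D] }  — shift
  I1: { [D' → D .] }  — accept
  I2: { [D → id . S id], [L → . -], [L → . S id /], [L → . e S L], [S → . / /], [S → . L S g] }  — shift
  I3: { [L → - .] }  — reduce
  I4: { [S → / . /] }  — shift
  I5: { [L → . -], [L → . S id /], [L → . e S L], [S → . / /], [S → . L S g], [S → L . S g] }  — shift
  I6: { [D → id S . id], [L → S . id /] }  — shift
  I7: { [L → . -], [L → . S id /], [L → . e S L], [L → e . S L], [S → . / /], [S → . L S g] }  — shift
  I8: { [L → . -], [L → . S id /], [L → . e S L], [L → S . id /], [L → e S . L], [S → . / /], [S → . L S g] }  — shift
  I9: { [L → . -], [L → . S id /], [L → . e S L], [L → e S L .], [S → . / /], [S → . L S g], [S → L . S g] }  — shift, reduce
  I10: { [L → S . id /] }  — shift
  I11: { [L → S id . /] }  — shift
  I12: { [L → S id / .] }  — reduce
  I13: { [L → S . id /], [S → L S . g] }  — shift
  I14: { [S → L S g .] }  — reduce
  I15: { [D → id S id .], [L → S id . /] }  — shift, reduce
  I16: { [S → / / .] }  — reduce

I9 contains reduce item [L → e S L .] and shift items [L → . -], [L → . e S L], [S → . / /] — shift-reduce conflict.
I15 contains reduce item [D → id S id .] and shift item [L → S id . /] — shift-reduce conflict.

Answer: Yes — I9: [L → e S L .] vs [L → . -]; I15: [D → id S id .] vs [L → S id . /]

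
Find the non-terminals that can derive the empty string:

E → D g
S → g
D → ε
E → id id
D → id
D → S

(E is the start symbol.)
A non-terminal is nullable if it can derive ε (the empty string): either it has an ε-production, or it has a production whose right-hand side consists entirely of nullable non-terminals.

ε-productions: D → ε
So D is immediately nullable.
No further non-terminal can be added: every production for the remaining non-terminals contains a terminal or a non-nullable non-terminal.
Nullable = { 'D' }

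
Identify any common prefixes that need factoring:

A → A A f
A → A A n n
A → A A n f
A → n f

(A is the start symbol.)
Yes, A has productions with common prefix 'A A'

Left-factoring is needed when two productions for the same non-terminal
share a common prefix on the right-hand side.

Productions for A:
  A → A A f
  A → A A n n
  A → A A n f
  A → n f

Found common prefix 'A A' in productions for A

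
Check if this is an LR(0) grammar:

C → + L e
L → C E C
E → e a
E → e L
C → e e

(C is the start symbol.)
Yes, the grammar is LR(0)

A grammar is LR(0) if no state in the canonical LR(0) collection has:
  - both a shift item (dot before a terminal) and a complete item (shift-reduce conflict), or
  - two or more complete items (reduce-reduce conflict; the accept item [C' → C .] counts as a complete item here).

Augment with C' → C and build the canonical LR(0) collection (I0 = CLOSURE({[C' → . C]}), then GOTO on every symbol after a dot until no new states appear). It has 13 states:
  I0: { [C → . + L e], [C → . e e], [C' → . C] }  — shift
  I1: { [C → + . L e], [C → . + L e], [C → . e e], [L → . C E C] }  — shift
  I2: { [C' → C .] }  — accept
  I3: { [C → e . e] }  — shift
  I4: { [C → e e .] }  — reduce
  I5: { [E → . e L], [E → . e a], [L → C . E C] }  — shift
  I6: { [C → + L . e] }  — shift
  I7: { [C → + L e .] }  — reduce
  I8: { [C → . + L e], [C → . e e], [L → C E . C] }  — shift
  I9: { [C → . + L e], [C → . e e], [E → e . L], [E → e . a], [L → . C E C] }  — shift
  I10: { [E → e L .] }  — reduce
  I11: { [E → e a .] }  — reduce
  I12: { [L → C E C .] }  — reduce

Every state is either a pure shift/goto state or contains exactly one complete item and nothing to shift — no conflicts. The grammar is LR(0).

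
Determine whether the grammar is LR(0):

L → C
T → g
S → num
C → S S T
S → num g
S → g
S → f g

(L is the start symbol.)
A grammar is LR(0) if no state in the canonical LR(0) collection has:
  - both a shift item (dot before a terminal) and a complete item (shift-reduce conflict), or
  - two or more complete items (reduce-reduce conflict; the accept item [L' → L .] counts as a complete item here).

Augment with L' → L and build the canonical LR(0) collection (I0 = CLOSURE({[L' → . L]}), then GOTO on every symbol after a dot until no new states appear). It has 12 states:
  I0: { [C → . S S T], [L → . C], [L' → . L], [S → . f g], [S → . g], [S → . num g], [S → . num] }  — shift
  I1: { [L → C .] }  — reduce
  I2: { [L' → L .] }  — accept
  I3: { [C → S . S T], [S → . f g], [S → . g], [S → . num g], [S → . num] }  — shift
  I4: { [S → f . g] }  — shift
  I5: { [S → g .] }  — reduce
  I6: { [S → num . g], [S → num .] }  — shift, reduce
  I7: { [S → num g .] }  — reduce
  I8: { [S → f g .] }  — reduce
  I9: { [C → S S . T], [T → . g] }  — shift
  I10: { [C → S S T .] }  — reduce
  I11: { [T → g .] }  — reduce

Conflict in state I6:
  Shift-reduce conflict between [S → num .] and [S → num . g]
So the grammar is NOT LR(0).

Answer: No. Shift-reduce conflict between [S → num .] and [S → num . g]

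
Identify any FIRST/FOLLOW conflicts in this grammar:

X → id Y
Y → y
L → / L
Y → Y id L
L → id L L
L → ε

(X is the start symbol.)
Yes. L → '/' L with FOLLOW(L) on { '/' }; L → id L L with FOLLOW(L) on { 'id' }

Nullable non-terminals: L.

L: nullable alternative(s) L → ε; FOLLOW(L) = { $, '/', 'id' }
  L → / L: FIRST \ {ε} = { '/' } — overlaps FOLLOW(L) on { '/' }: CONFLICT
  L → id L L: FIRST \ {ε} = { 'id' } — overlaps FOLLOW(L) on { 'id' }: CONFLICT
  L → ε: FIRST \ {ε} = { } — this is the only nullable alternative, skip

X, Y have no nullable alternative, so no FIRST/FOLLOW check is needed there.

So the grammar has 2 FIRST/FOLLOW conflicts (marked CONFLICT above).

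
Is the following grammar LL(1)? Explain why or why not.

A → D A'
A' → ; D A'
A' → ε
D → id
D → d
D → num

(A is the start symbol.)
Yes, the grammar is LL(1).

A grammar is LL(1) if for each non-terminal N with multiple productions, the predict sets of those productions are pairwise disjoint, where PREDICT(N → α) = (FIRST(α) \ {ε}) ∪ (FOLLOW(N) if α ⇒* ε).

Relevant sets:
  FOLLOW(A') = { $ }

For A':
  PREDICT(A' → ';' D A') = { ';' }
  PREDICT(A' → ε) = { $ }
For D:
  PREDICT(D → id) = { 'id' }
  PREDICT(D → d) = { 'd' }
  PREDICT(D → num) = { 'num' }
A has a single production, so nothing to check there.

All predict sets are disjoint. The grammar IS LL(1).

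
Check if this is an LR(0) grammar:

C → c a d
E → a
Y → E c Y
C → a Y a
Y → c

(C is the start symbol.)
A grammar is LR(0) if no state in the canonical LR(0) collection has:
  - both a shift item (dot before a terminal) and a complete item (shift-reduce conflict), or
  - two or more complete items (reduce-reduce conflict; the accept item [C' → C .] counts as a complete item here).

Augment with C' → C and build the canonical LR(0) collection (I0 = CLOSURE({[C' → . C]}), then GOTO on every symbol after a dot until no new states appear). It has 13 states:
  I0: { [C → . a Y a], [C → . c a d], [C' → . C] }  — shift
  I1: { [C' → C .] }  — accept
  I2: { [C → a . Y a], [E → . a], [Y → . E c Y], [Y → . c] }  — shift
  I3: { [C → c . a d] }  — shift
  I4: { [C → c a . d] }  — shift
  I5: { [C → c a d .] }  — reduce
  I6: { [Y → E . c Y] }  — shift
  I7: { [C → a Y . a] }  — shift
  I8: { [E → a .] }  — reduce
  I9: { [Y → c .] }  — reduce
  I10: { [C → a Y a .] }  — reduce
  I11: { [E → . a], [Y → . E c Y], [Y → . c], [Y → E c . Y] }  — shift
  I12: { [Y → E c Y .] }  — reduce

Every state is either a pure shift/goto state or contains exactly one complete item and nothing to shift — no conflicts. The grammar is LR(0).

Answer: Yes, the grammar is LR(0)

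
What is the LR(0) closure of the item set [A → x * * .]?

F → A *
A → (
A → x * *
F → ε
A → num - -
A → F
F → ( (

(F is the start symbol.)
{ [A → x * * .] }

To compute CLOSURE, for each item [A → α.Bβ] where B is a non-terminal, add [B → .γ] for all productions B → γ; repeat for the newly added items until nothing changes.

Start with: [A → x * * .]
The dot is at the end, so nothing is added.

CLOSURE = { [A → x * * .] }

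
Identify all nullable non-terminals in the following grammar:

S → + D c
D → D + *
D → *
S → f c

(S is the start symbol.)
There are no ε-productions, so no non-terminal can derive ε.
No non-terminals are nullable.

Answer: None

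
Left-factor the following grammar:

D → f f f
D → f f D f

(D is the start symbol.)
Left-factoring transforms A → αβ₁ | αβ₂ into A → αA' and A' → β₁ | β₂
(α is the longest common prefix among the alternatives). Repeat until
no nonterminal has two alternatives with a common prefix.

Round 1: D has alternatives sharing prefix 'f f'. Introduce D': D → f f D'
  Add: D' → f
  Add: D' → D f

No remaining common prefixes — done.

Resulting grammar:
D → f f D'
D' → f
D' → D f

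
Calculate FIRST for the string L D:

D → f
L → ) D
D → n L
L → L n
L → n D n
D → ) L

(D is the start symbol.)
FIRST sets of the non-terminals involved (from the grammar, by fixed-point iteration):
  FIRST(L) = { ')', 'n' }

To compute FIRST(L D), process the symbols left to right:
Symbol L is a non-terminal. Add FIRST(L) \ {ε} = { ')', 'n' }
L is not nullable (ε ∉ FIRST(L)), so stop here.
FIRST(L D) = { ')', 'n' }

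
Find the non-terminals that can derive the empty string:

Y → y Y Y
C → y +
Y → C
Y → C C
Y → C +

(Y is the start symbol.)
None

A non-terminal is nullable if it can derive ε (the empty string): either it has an ε-production, or it has a production whose right-hand side consists entirely of nullable non-terminals.

There are no ε-productions, so no non-terminal can derive ε.
No non-terminals are nullable.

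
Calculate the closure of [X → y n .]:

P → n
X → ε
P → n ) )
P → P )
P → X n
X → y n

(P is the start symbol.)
{ [X → y n .] }

To compute CLOSURE, for each item [A → α.Bβ] where B is a non-terminal, add [B → .γ] for all productions B → γ; repeat for the newly added items until nothing changes.

Start with: [X → y n .]
The dot is at the end, so nothing is added.

CLOSURE = { [X → y n .] }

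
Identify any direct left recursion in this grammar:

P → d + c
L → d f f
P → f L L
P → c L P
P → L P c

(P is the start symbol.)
Direct left recursion occurs when N → N α for some non-terminal N (the right-hand side begins with the left-hand side itself).

P → d + c: starts with d
L → d f f: starts with d
P → f L L: starts with f
P → c L P: starts with c
P → L P c: starts with L

No direct left recursion found.

Answer: No direct left recursion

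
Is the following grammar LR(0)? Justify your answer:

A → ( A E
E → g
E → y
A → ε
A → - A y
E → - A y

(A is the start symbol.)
A grammar is LR(0) if no state in the canonical LR(0) collection has:
  - both a shift item (dot before a terminal) and a complete item (shift-reduce conflict), or
  - two or more complete items (reduce-reduce conflict; the accept item [A' → A .] counts as a complete item here).

Augment with A' → A and build the canonical LR(0) collection (I0 = CLOSURE({[A' → . A]}), then GOTO on every symbol after a dot until no new states appear). It has 13 states:
  I0: { [A → . ( A E], [A → . - A y], [A → .], [A' → . A] }  — shift, reduce
  I1: { [A → ( . A E], [A → . ( A E], [A → . - A y], [A → .] }  — shift, reduce
  I2: { [A → - . A y], [A → . ( A E], [A → . - A y], [A → .] }  — shift, reduce
  I3: { [A' → A .] }  — accept
  I4: { [A → - A . y] }  — shift
  I5: { [A → - A y .] }  — reduce
  I6: { [A → ( A . E], [E → . - A y], [E → . g], [E → . y] }  — shift
  I7: { [A → . ( A E], [A → . - A y], [A → .], [E → - . A y] }  — shift, reduce
  I8: { [A → ( A E .] }  — reduce
  I9: { [E → g .] }  — reduce
  I10: { [E → y .] }  — reduce
  I11: { [E → - A . y] }  — shift
  I12: { [E → - A y .] }  — reduce

Conflict in state I0:
  Shift-reduce conflict between [A → .] and [A → . ( A E]
So the grammar is NOT LR(0).

Answer: No. Shift-reduce conflict between [A → .] and [A → . ( A E]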